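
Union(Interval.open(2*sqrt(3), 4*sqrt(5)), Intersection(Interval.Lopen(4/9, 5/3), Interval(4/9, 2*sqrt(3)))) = Union(Interval.Lopen(4/9, 5/3), Interval.open(2*sqrt(3), 4*sqrt(5)))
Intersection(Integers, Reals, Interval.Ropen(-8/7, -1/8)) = Range(-1, 0, 1)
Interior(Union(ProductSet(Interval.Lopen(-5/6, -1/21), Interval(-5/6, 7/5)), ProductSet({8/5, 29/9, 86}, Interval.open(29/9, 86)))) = ProductSet(Interval.open(-5/6, -1/21), Interval.open(-5/6, 7/5))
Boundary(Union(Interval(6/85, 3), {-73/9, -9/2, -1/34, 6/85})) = {-73/9, -9/2, -1/34, 6/85, 3}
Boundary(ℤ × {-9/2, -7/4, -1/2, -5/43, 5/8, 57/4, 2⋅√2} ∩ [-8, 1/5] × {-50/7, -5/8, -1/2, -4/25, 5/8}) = {-8, -7, …, 0} × {-1/2, 5/8}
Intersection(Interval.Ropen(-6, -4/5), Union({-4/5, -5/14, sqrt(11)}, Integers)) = Range(-6, 0, 1)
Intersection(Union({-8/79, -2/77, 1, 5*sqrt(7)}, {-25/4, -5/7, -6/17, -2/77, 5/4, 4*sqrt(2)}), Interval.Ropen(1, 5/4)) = {1}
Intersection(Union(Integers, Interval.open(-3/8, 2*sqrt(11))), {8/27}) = {8/27}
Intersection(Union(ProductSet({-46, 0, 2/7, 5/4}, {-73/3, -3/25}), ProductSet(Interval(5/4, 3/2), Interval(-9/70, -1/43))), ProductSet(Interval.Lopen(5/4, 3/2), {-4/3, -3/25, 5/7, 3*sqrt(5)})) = ProductSet(Interval.Lopen(5/4, 3/2), {-3/25})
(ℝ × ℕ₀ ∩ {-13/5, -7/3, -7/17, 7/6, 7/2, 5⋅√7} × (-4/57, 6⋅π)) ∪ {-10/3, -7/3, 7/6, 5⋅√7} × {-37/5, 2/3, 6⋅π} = ({-10/3, -7/3, 7/6, 5⋅√7} × {-37/5, 2/3, 6⋅π}) ∪ ({-13/5, -7/3, -7/17, 7/6, 7/2, 5⋅√7} × {0, 1, …, 18})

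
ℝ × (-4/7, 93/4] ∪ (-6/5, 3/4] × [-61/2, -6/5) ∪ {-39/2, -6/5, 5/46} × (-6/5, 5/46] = (ℝ × (-4/7, 93/4]) ∪ ({-39/2, -6/5, 5/46} × (-6/5, 5/46]) ∪ ((-6/5, 3/4] × [-61/2, -6/5))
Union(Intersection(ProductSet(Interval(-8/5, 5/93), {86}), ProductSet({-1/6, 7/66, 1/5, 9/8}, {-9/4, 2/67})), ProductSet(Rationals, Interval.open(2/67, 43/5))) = ProductSet(Rationals, Interval.open(2/67, 43/5))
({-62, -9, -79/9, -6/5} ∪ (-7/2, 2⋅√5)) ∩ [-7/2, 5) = (-7/2, 2⋅√5)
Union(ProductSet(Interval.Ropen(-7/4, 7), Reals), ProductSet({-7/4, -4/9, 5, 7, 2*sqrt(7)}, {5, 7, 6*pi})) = Union(ProductSet({-7/4, -4/9, 5, 7, 2*sqrt(7)}, {5, 7, 6*pi}), ProductSet(Interval.Ropen(-7/4, 7), Reals))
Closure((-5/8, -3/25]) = [-5/8, -3/25]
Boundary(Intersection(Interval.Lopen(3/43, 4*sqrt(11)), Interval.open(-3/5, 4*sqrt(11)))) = {3/43, 4*sqrt(11)}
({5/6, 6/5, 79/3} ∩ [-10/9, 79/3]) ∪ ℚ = ℚ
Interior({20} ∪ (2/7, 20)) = (2/7, 20)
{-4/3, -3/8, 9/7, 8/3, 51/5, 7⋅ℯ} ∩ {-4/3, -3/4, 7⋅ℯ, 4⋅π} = {-4/3, 7⋅ℯ}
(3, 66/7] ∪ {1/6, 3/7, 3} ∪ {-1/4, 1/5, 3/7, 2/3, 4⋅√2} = {-1/4, 1/6, 1/5, 3/7, 2/3} ∪ [3, 66/7]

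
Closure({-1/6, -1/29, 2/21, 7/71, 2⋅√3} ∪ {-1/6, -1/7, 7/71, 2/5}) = {-1/6, -1/7, -1/29, 2/21, 7/71, 2/5, 2⋅√3}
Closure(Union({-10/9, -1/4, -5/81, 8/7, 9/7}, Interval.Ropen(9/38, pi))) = Union({-10/9, -1/4, -5/81}, Interval(9/38, pi))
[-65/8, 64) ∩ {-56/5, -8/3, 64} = {-8/3}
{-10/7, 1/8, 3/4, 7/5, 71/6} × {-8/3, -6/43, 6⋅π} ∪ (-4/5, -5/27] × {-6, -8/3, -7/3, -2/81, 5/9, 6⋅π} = ({-10/7, 1/8, 3/4, 7/5, 71/6} × {-8/3, -6/43, 6⋅π}) ∪ ((-4/5, -5/27] × {-6, -8/3, -7/3, -2/81, 5/9, 6⋅π})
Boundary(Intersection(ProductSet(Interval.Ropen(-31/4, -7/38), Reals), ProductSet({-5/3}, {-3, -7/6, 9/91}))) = ProductSet({-5/3}, {-3, -7/6, 9/91})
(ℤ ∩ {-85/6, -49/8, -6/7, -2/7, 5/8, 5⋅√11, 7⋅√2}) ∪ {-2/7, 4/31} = {-2/7, 4/31}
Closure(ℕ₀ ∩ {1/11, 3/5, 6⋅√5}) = ∅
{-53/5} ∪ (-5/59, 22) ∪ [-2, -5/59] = {-53/5} ∪ [-2, 22)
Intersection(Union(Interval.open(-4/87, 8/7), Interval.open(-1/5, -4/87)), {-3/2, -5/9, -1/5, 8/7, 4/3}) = EmptySet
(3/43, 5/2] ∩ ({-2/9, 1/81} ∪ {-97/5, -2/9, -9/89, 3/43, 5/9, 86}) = {5/9}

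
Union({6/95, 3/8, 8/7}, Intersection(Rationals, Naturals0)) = Union({6/95, 3/8, 8/7}, Naturals0)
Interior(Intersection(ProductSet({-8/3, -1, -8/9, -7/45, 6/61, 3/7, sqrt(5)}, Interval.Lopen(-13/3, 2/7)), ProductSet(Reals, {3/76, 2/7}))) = EmptySet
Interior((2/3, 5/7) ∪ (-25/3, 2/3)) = (-25/3, 2/3) ∪ (2/3, 5/7)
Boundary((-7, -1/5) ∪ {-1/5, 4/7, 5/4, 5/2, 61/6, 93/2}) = {-7, -1/5, 4/7, 5/4, 5/2, 61/6, 93/2}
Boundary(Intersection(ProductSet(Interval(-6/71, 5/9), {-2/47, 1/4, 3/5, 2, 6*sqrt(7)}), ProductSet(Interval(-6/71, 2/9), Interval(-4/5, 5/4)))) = ProductSet(Interval(-6/71, 2/9), {-2/47, 1/4, 3/5})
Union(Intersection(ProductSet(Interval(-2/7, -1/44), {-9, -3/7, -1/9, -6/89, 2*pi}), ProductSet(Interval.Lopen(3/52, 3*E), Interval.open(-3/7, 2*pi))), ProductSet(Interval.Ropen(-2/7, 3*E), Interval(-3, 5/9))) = ProductSet(Interval.Ropen(-2/7, 3*E), Interval(-3, 5/9))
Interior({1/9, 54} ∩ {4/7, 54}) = ∅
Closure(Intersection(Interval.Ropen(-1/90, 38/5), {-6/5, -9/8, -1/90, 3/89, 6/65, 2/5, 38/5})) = {-1/90, 3/89, 6/65, 2/5}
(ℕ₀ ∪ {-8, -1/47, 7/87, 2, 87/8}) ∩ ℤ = {-8} ∪ ℕ₀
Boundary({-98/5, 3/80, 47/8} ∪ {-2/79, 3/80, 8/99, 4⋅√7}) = {-98/5, -2/79, 3/80, 8/99, 47/8, 4⋅√7}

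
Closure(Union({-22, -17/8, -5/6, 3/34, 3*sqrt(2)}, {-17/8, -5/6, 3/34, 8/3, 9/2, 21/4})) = {-22, -17/8, -5/6, 3/34, 8/3, 9/2, 21/4, 3*sqrt(2)}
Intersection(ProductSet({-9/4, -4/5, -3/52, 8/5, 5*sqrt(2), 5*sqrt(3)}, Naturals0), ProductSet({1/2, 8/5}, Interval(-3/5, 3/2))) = ProductSet({8/5}, Range(0, 2, 1))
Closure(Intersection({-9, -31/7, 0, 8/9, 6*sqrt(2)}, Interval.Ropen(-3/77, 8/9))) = {0}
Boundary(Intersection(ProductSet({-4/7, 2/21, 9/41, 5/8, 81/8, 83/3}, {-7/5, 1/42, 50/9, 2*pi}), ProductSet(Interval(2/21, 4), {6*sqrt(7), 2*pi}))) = ProductSet({2/21, 9/41, 5/8}, {2*pi})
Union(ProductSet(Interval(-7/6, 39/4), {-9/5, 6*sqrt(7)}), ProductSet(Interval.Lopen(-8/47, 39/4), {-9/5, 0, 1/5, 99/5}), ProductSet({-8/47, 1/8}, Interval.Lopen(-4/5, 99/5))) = Union(ProductSet({-8/47, 1/8}, Interval.Lopen(-4/5, 99/5)), ProductSet(Interval(-7/6, 39/4), {-9/5, 6*sqrt(7)}), ProductSet(Interval.Lopen(-8/47, 39/4), {-9/5, 0, 1/5, 99/5}))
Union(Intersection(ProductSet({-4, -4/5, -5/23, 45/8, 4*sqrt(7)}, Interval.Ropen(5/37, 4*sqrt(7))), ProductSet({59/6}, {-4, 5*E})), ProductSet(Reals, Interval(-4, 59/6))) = ProductSet(Reals, Interval(-4, 59/6))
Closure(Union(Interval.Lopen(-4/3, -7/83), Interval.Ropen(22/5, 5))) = Union(Interval(-4/3, -7/83), Interval(22/5, 5))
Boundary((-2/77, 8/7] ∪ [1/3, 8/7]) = {-2/77, 8/7}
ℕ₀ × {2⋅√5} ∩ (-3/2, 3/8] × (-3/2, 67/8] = {0} × {2⋅√5}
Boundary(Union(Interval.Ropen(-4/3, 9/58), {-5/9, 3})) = {-4/3, 9/58, 3}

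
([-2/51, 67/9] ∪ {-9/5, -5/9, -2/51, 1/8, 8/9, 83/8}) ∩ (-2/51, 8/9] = (-2/51, 8/9]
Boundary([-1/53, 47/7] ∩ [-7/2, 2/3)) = {-1/53, 2/3}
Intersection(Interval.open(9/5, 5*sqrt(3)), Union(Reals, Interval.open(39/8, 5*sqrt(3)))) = Interval.open(9/5, 5*sqrt(3))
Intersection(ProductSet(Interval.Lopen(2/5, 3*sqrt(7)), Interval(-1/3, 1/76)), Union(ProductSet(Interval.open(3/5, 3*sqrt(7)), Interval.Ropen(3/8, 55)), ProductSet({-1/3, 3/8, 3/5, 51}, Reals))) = ProductSet({3/5}, Interval(-1/3, 1/76))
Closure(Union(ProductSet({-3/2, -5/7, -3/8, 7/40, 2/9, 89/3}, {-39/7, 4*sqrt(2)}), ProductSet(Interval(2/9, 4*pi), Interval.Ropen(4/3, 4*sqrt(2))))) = Union(ProductSet({-3/2, -5/7, -3/8, 7/40, 2/9, 89/3}, {-39/7, 4*sqrt(2)}), ProductSet(Interval(2/9, 4*pi), Interval(4/3, 4*sqrt(2))))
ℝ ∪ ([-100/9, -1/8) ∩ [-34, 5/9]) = (-∞, ∞)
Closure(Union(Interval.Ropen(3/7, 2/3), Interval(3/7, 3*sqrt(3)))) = Interval(3/7, 3*sqrt(3))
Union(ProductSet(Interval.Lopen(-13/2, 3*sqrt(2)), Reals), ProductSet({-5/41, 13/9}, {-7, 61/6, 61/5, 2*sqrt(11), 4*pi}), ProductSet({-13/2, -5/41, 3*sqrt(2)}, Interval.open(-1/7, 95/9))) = Union(ProductSet({-13/2, -5/41, 3*sqrt(2)}, Interval.open(-1/7, 95/9)), ProductSet(Interval.Lopen(-13/2, 3*sqrt(2)), Reals))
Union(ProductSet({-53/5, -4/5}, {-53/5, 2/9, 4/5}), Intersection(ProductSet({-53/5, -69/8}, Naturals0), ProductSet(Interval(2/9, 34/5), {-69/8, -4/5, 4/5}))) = ProductSet({-53/5, -4/5}, {-53/5, 2/9, 4/5})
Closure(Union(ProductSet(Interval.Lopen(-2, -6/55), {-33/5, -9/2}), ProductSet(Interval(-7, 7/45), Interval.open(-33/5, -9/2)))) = ProductSet(Interval(-7, 7/45), Interval(-33/5, -9/2))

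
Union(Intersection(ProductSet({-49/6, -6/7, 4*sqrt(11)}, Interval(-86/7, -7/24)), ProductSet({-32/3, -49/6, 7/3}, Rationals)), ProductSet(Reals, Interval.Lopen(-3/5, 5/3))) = Union(ProductSet({-49/6}, Intersection(Interval(-86/7, -7/24), Rationals)), ProductSet(Reals, Interval.Lopen(-3/5, 5/3)))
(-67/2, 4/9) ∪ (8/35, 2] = (-67/2, 2]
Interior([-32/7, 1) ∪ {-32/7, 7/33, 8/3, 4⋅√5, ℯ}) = (-32/7, 1)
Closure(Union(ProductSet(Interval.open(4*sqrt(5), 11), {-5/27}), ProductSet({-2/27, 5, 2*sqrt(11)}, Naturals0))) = Union(ProductSet({-2/27, 5, 2*sqrt(11)}, Naturals0), ProductSet(Interval(4*sqrt(5), 11), {-5/27}))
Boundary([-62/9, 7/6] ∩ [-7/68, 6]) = {-7/68, 7/6}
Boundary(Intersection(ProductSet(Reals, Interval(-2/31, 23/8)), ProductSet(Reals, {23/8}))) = ProductSet(Reals, {23/8})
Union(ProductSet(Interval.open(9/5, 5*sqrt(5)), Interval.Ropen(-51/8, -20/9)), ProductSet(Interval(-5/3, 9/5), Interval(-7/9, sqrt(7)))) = Union(ProductSet(Interval(-5/3, 9/5), Interval(-7/9, sqrt(7))), ProductSet(Interval.open(9/5, 5*sqrt(5)), Interval.Ropen(-51/8, -20/9)))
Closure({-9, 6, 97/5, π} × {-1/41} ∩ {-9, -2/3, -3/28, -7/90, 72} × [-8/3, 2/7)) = {-9} × {-1/41}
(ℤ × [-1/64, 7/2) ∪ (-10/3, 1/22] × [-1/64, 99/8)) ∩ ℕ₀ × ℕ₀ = (ℕ₀ × {0, 1, 2, 3}) ∪ ({0} × {0, 1, …, 12})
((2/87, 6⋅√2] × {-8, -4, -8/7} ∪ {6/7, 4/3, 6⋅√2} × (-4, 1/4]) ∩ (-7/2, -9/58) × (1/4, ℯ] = ∅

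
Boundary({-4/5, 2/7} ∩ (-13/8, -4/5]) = {-4/5}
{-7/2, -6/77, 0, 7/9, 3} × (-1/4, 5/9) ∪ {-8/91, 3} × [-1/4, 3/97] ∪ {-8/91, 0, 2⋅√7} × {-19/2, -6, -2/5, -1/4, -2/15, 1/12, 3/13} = ({-8/91, 3} × [-1/4, 3/97]) ∪ ({-7/2, -6/77, 0, 7/9, 3} × (-1/4, 5/9)) ∪ ({-8/91, 0, 2⋅√7} × {-19/2, -6, -2/5, -1/4, -2/15, 1/12, 3/13})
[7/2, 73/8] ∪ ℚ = ℚ ∪ [7/2, 73/8]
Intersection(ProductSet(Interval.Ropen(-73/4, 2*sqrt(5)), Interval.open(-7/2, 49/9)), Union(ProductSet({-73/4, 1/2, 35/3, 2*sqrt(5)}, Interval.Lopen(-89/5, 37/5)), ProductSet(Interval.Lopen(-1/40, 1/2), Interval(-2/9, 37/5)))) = Union(ProductSet({-73/4, 1/2}, Interval.open(-7/2, 49/9)), ProductSet(Interval.Lopen(-1/40, 1/2), Interval.Ropen(-2/9, 49/9)))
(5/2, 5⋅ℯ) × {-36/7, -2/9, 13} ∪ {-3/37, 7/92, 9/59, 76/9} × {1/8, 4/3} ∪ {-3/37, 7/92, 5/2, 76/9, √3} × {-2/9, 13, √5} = ({-3/37, 7/92, 9/59, 76/9} × {1/8, 4/3}) ∪ ((5/2, 5⋅ℯ) × {-36/7, -2/9, 13}) ∪ ({-3/37, 7/92, 5/2, 76/9, √3} × {-2/9, 13, √5})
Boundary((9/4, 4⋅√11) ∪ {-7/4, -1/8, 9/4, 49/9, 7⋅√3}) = {-7/4, -1/8, 9/4, 4⋅√11}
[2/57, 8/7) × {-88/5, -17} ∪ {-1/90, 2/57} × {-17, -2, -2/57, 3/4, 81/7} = ([2/57, 8/7) × {-88/5, -17}) ∪ ({-1/90, 2/57} × {-17, -2, -2/57, 3/4, 81/7})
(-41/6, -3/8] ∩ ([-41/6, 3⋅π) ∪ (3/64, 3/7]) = (-41/6, -3/8]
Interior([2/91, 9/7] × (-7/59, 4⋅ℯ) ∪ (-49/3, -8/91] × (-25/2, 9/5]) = ((-49/3, -8/91) × (-25/2, 9/5)) ∪ ((2/91, 9/7) × (-7/59, 4⋅ℯ))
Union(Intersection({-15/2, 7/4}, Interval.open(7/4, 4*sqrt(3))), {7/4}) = {7/4}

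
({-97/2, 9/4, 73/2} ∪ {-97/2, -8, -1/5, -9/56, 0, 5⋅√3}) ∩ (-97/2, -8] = {-8}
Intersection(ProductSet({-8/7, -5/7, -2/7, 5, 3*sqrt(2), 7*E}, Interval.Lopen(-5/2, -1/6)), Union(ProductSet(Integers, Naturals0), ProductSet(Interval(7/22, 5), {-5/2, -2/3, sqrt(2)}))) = ProductSet({5, 3*sqrt(2)}, {-2/3})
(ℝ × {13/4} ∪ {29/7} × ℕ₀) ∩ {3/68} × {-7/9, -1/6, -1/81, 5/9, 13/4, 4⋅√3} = {3/68} × {13/4}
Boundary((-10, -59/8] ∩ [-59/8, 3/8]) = {-59/8}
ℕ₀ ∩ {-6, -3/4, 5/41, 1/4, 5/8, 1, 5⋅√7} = {1}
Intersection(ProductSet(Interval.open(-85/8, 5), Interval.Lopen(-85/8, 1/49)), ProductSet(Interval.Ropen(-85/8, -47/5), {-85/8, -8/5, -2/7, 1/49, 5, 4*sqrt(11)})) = ProductSet(Interval.open(-85/8, -47/5), {-8/5, -2/7, 1/49})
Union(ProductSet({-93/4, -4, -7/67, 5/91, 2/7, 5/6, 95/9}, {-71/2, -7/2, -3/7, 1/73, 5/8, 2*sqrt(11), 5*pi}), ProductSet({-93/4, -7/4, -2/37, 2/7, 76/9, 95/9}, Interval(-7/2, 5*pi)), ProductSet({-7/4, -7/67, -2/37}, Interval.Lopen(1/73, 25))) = Union(ProductSet({-7/4, -7/67, -2/37}, Interval.Lopen(1/73, 25)), ProductSet({-93/4, -7/4, -2/37, 2/7, 76/9, 95/9}, Interval(-7/2, 5*pi)), ProductSet({-93/4, -4, -7/67, 5/91, 2/7, 5/6, 95/9}, {-71/2, -7/2, -3/7, 1/73, 5/8, 2*sqrt(11), 5*pi}))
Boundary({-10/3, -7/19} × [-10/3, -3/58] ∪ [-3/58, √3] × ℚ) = ({-10/3, -7/19} × [-10/3, -3/58]) ∪ ([-3/58, √3] × ℝ)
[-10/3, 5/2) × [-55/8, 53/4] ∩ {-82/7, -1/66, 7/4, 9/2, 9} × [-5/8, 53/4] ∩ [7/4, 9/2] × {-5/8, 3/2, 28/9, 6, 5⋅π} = {7/4} × {-5/8, 3/2, 28/9, 6}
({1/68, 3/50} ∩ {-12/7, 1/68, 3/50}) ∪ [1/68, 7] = [1/68, 7]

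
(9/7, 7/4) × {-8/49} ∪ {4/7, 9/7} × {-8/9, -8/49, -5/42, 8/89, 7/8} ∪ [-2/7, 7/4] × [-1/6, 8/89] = ({4/7, 9/7} × {-8/9, -8/49, -5/42, 8/89, 7/8}) ∪ ([-2/7, 7/4] × [-1/6, 8/89])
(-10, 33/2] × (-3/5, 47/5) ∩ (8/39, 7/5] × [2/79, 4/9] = (8/39, 7/5] × [2/79, 4/9]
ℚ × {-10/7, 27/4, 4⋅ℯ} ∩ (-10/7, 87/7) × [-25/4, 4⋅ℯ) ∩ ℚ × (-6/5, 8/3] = ∅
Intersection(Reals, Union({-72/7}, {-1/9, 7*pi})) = {-72/7, -1/9, 7*pi}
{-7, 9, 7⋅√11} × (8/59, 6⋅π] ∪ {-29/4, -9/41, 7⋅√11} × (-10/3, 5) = ({-29/4, -9/41, 7⋅√11} × (-10/3, 5)) ∪ ({-7, 9, 7⋅√11} × (8/59, 6⋅π])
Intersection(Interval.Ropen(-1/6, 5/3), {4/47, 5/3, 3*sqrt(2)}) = {4/47}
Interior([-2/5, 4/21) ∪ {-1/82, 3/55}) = (-2/5, 4/21)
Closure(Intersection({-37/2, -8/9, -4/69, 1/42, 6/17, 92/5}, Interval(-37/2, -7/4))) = {-37/2}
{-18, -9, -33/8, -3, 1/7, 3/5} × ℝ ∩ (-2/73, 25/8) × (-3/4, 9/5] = {1/7, 3/5} × (-3/4, 9/5]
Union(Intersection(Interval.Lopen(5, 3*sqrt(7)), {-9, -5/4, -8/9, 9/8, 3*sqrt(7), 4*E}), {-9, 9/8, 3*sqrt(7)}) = {-9, 9/8, 3*sqrt(7)}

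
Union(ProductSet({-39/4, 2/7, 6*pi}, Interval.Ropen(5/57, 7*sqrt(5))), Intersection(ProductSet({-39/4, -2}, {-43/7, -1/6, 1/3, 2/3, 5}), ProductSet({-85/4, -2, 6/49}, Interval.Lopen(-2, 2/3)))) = Union(ProductSet({-2}, {-1/6, 1/3, 2/3}), ProductSet({-39/4, 2/7, 6*pi}, Interval.Ropen(5/57, 7*sqrt(5))))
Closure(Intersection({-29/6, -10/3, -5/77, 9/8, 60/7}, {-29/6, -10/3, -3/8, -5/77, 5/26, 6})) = {-29/6, -10/3, -5/77}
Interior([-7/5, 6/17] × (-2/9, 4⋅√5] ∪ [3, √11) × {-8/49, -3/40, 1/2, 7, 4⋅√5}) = (-7/5, 6/17) × (-2/9, 4⋅√5)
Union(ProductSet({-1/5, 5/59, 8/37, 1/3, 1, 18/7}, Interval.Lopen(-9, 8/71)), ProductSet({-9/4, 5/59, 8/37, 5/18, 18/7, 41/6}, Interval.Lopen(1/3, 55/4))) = Union(ProductSet({-9/4, 5/59, 8/37, 5/18, 18/7, 41/6}, Interval.Lopen(1/3, 55/4)), ProductSet({-1/5, 5/59, 8/37, 1/3, 1, 18/7}, Interval.Lopen(-9, 8/71)))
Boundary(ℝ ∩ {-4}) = {-4}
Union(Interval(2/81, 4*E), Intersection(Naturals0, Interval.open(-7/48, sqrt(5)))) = Union(Interval(2/81, 4*E), Range(0, 3, 1))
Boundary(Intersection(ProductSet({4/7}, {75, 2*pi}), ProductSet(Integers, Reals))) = EmptySet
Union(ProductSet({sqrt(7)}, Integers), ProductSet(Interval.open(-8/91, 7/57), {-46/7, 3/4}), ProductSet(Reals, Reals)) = ProductSet(Reals, Reals)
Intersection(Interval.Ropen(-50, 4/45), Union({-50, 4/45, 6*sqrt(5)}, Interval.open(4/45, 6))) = {-50}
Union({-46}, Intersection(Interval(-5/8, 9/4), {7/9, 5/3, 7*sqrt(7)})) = {-46, 7/9, 5/3}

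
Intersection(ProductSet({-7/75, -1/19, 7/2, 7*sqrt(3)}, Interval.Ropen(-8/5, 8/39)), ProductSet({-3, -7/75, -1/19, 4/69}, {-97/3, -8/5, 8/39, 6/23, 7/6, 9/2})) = ProductSet({-7/75, -1/19}, {-8/5})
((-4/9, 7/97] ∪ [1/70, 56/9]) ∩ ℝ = (-4/9, 56/9]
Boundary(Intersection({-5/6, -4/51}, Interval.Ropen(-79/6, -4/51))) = {-5/6}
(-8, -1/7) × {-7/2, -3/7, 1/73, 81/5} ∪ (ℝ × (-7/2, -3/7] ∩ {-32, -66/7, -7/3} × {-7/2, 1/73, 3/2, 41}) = (-8, -1/7) × {-7/2, -3/7, 1/73, 81/5}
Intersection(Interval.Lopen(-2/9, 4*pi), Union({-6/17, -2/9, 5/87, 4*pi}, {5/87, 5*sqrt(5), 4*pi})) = {5/87, 5*sqrt(5), 4*pi}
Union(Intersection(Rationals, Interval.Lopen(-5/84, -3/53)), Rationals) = Union(Intersection(Interval.Lopen(-5/84, -3/53), Rationals), Rationals)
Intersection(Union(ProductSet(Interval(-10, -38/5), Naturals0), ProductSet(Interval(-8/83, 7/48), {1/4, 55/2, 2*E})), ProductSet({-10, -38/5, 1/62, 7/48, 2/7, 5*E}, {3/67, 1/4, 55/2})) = ProductSet({1/62, 7/48}, {1/4, 55/2})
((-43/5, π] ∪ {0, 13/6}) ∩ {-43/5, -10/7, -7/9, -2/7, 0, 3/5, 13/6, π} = {-10/7, -7/9, -2/7, 0, 3/5, 13/6, π}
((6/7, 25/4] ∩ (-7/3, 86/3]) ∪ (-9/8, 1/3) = (-9/8, 1/3) ∪ (6/7, 25/4]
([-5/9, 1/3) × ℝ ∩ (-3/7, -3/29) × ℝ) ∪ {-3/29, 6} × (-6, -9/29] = ((-3/7, -3/29) × ℝ) ∪ ({-3/29, 6} × (-6, -9/29])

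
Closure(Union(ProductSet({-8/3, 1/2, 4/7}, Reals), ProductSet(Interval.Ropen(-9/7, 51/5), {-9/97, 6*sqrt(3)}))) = Union(ProductSet({-8/3, 1/2, 4/7}, Reals), ProductSet(Interval(-9/7, 51/5), {-9/97, 6*sqrt(3)}))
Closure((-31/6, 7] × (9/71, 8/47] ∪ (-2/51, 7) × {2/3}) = ([-2/51, 7] × {2/3}) ∪ ({-31/6, 7} × [9/71, 8/47]) ∪ ([-31/6, 7] × {9/71, 8/47}) ∪ ((-31/6, 7] × (9/71, 8/47])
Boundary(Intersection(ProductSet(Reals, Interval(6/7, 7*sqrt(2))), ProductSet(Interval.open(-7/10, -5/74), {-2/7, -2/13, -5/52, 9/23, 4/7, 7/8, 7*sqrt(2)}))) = ProductSet(Interval(-7/10, -5/74), {7/8, 7*sqrt(2)})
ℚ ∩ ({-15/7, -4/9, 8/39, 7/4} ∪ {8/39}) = {-15/7, -4/9, 8/39, 7/4}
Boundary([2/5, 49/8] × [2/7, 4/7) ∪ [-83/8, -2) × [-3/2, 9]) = ({-83/8, -2} × [-3/2, 9]) ∪ ({2/5, 49/8} × [2/7, 4/7]) ∪ ([-83/8, -2] × {-3/2, 9}) ∪ ([2/5, 49/8] × {2/7, 4/7})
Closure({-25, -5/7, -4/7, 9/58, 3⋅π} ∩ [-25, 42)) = {-25, -5/7, -4/7, 9/58, 3⋅π}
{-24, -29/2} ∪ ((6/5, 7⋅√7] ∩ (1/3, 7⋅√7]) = {-24, -29/2} ∪ (6/5, 7⋅√7]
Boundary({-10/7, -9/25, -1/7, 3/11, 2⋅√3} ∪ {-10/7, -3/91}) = {-10/7, -9/25, -1/7, -3/91, 3/11, 2⋅√3}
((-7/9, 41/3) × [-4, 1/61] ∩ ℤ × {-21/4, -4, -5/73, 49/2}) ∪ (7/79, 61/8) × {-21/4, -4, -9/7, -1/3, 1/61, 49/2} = ({0, 1, …, 13} × {-4, -5/73}) ∪ ((7/79, 61/8) × {-21/4, -4, -9/7, -1/3, 1/61, 49/2})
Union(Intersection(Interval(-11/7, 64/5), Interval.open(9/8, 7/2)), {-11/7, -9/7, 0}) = Union({-11/7, -9/7, 0}, Interval.open(9/8, 7/2))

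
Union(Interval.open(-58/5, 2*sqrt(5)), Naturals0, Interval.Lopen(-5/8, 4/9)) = Union(Interval.open(-58/5, 2*sqrt(5)), Naturals0)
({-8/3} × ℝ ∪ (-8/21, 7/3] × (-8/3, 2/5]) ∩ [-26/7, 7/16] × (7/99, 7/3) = ({-8/3} × (7/99, 7/3)) ∪ ((-8/21, 7/16] × (7/99, 2/5])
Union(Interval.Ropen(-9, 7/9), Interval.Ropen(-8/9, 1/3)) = Interval.Ropen(-9, 7/9)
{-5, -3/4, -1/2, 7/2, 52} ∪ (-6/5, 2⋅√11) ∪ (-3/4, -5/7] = {-5, 52} ∪ (-6/5, 2⋅√11)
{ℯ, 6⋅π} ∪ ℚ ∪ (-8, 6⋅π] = ℚ ∪ [-8, 6⋅π]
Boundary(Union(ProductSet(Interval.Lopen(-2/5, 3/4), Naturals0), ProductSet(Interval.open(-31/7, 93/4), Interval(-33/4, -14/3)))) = Union(ProductSet({-31/7, 93/4}, Interval(-33/4, -14/3)), ProductSet(Interval(-31/7, 93/4), {-33/4, -14/3}), ProductSet(Interval(-2/5, 3/4), Complement(Naturals0, Interval.open(-33/4, -14/3))))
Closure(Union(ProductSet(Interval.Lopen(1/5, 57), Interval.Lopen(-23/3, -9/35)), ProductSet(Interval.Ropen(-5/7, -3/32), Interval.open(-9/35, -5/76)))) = Union(ProductSet({-5/7, -3/32}, Interval(-9/35, -5/76)), ProductSet({1/5, 57}, Interval(-23/3, -9/35)), ProductSet(Interval(-5/7, -3/32), {-9/35, -5/76}), ProductSet(Interval.Ropen(-5/7, -3/32), Interval.open(-9/35, -5/76)), ProductSet(Interval(1/5, 57), {-23/3, -9/35}), ProductSet(Interval.Lopen(1/5, 57), Interval.Lopen(-23/3, -9/35)))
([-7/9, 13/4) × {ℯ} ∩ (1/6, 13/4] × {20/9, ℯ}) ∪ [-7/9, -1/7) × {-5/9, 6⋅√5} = ((1/6, 13/4) × {ℯ}) ∪ ([-7/9, -1/7) × {-5/9, 6⋅√5})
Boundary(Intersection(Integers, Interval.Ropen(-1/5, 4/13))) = Range(0, 1, 1)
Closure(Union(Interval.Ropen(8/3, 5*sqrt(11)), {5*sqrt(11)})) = Interval(8/3, 5*sqrt(11))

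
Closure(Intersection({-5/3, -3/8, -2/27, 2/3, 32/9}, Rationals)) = {-5/3, -3/8, -2/27, 2/3, 32/9}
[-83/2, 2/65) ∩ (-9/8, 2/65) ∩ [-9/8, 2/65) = (-9/8, 2/65)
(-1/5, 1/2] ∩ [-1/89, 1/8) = [-1/89, 1/8)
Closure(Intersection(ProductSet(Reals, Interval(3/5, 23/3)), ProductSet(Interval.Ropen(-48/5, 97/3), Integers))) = ProductSet(Interval(-48/5, 97/3), Range(1, 8, 1))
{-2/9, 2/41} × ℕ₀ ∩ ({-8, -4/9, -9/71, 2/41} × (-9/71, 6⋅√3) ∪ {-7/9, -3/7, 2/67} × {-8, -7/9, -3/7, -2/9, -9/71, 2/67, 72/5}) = {2/41} × {0, 1, …, 10}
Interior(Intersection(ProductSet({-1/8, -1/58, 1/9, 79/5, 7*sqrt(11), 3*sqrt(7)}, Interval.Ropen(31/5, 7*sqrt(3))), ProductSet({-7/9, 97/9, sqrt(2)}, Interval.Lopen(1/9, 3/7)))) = EmptySet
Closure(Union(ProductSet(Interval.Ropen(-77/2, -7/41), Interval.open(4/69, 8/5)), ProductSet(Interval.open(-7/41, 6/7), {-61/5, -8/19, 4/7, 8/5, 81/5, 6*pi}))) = Union(ProductSet({-77/2, -7/41}, Interval(4/69, 8/5)), ProductSet(Interval(-77/2, -7/41), {4/69, 8/5}), ProductSet(Interval.Ropen(-77/2, -7/41), Interval.open(4/69, 8/5)), ProductSet(Interval(-7/41, 6/7), {-61/5, -8/19, 4/7, 8/5, 81/5, 6*pi}))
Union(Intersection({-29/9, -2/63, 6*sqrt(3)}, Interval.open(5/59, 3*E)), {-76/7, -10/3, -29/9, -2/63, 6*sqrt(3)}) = {-76/7, -10/3, -29/9, -2/63, 6*sqrt(3)}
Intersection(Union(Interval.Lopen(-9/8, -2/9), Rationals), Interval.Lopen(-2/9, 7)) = Intersection(Interval.Lopen(-2/9, 7), Rationals)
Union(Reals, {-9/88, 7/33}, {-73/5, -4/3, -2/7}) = Reals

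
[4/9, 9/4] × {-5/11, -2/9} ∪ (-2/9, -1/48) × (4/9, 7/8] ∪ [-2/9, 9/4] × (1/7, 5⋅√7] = ([4/9, 9/4] × {-5/11, -2/9}) ∪ ([-2/9, 9/4] × (1/7, 5⋅√7])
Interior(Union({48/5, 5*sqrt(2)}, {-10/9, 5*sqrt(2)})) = EmptySet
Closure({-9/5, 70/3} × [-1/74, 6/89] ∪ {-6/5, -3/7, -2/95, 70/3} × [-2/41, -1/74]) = ({-9/5, 70/3} × [-1/74, 6/89]) ∪ ({-6/5, -3/7, -2/95, 70/3} × [-2/41, -1/74])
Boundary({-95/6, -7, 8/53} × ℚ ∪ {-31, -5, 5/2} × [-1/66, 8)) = ({-95/6, -7, 8/53} × ℝ) ∪ ({-31, -5, 5/2} × [-1/66, 8])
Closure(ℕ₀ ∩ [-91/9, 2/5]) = {0}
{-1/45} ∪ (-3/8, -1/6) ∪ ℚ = ℚ ∪ [-3/8, -1/6]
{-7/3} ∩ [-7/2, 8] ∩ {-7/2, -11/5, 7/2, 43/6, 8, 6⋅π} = ∅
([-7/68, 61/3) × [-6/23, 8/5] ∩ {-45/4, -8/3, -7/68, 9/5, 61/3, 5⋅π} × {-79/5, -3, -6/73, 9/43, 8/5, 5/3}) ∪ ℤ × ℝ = (ℤ × ℝ) ∪ ({-7/68, 9/5, 5⋅π} × {-6/73, 9/43, 8/5})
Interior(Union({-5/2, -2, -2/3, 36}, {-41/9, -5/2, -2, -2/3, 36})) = EmptySet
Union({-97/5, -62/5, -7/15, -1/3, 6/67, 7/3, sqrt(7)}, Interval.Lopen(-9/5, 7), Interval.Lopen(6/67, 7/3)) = Union({-97/5, -62/5}, Interval.Lopen(-9/5, 7))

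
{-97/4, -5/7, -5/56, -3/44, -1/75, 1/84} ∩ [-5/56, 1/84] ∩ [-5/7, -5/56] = {-5/56}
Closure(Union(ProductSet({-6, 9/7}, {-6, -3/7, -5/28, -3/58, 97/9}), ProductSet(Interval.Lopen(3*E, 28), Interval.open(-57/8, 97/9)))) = Union(ProductSet({-6, 9/7}, {-6, -3/7, -5/28, -3/58, 97/9}), ProductSet({28, 3*E}, Interval(-57/8, 97/9)), ProductSet(Interval(3*E, 28), {-57/8, 97/9}), ProductSet(Interval.Lopen(3*E, 28), Interval.open(-57/8, 97/9)))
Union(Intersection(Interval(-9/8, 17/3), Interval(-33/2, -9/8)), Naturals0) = Union({-9/8}, Naturals0)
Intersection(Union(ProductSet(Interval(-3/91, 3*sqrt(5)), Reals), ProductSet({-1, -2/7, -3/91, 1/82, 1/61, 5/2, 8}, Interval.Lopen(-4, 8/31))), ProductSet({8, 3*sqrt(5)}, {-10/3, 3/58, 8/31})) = ProductSet({8, 3*sqrt(5)}, {-10/3, 3/58, 8/31})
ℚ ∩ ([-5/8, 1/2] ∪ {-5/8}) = ℚ ∩ [-5/8, 1/2]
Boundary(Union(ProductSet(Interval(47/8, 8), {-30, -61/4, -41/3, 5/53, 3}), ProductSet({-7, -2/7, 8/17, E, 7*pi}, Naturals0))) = Union(ProductSet({-7, -2/7, 8/17, E, 7*pi}, Naturals0), ProductSet(Interval(47/8, 8), {-30, -61/4, -41/3, 5/53, 3}))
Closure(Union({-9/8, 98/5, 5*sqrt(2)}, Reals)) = Reals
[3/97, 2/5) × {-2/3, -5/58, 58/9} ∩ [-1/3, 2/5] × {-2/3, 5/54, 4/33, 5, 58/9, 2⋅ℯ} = [3/97, 2/5) × {-2/3, 58/9}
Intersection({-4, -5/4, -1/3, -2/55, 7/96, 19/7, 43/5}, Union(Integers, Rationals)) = {-4, -5/4, -1/3, -2/55, 7/96, 19/7, 43/5}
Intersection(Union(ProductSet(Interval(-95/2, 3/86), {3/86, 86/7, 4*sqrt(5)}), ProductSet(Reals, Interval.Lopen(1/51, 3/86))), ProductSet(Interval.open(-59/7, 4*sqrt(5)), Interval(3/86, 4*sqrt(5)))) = Union(ProductSet(Interval.Lopen(-59/7, 3/86), {3/86, 4*sqrt(5)}), ProductSet(Interval.open(-59/7, 4*sqrt(5)), {3/86}))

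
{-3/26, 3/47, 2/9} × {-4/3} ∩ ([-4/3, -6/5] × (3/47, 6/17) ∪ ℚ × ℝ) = {-3/26, 3/47, 2/9} × {-4/3}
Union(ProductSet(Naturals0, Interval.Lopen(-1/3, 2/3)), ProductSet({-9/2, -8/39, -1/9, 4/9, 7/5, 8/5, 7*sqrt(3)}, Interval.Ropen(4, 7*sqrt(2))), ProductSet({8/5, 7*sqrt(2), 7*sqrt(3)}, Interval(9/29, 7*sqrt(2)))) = Union(ProductSet({8/5, 7*sqrt(2), 7*sqrt(3)}, Interval(9/29, 7*sqrt(2))), ProductSet({-9/2, -8/39, -1/9, 4/9, 7/5, 8/5, 7*sqrt(3)}, Interval.Ropen(4, 7*sqrt(2))), ProductSet(Naturals0, Interval.Lopen(-1/3, 2/3)))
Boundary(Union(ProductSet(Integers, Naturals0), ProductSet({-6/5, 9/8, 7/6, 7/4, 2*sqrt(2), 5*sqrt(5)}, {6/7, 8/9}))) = Union(ProductSet({-6/5, 9/8, 7/6, 7/4, 2*sqrt(2), 5*sqrt(5)}, {6/7, 8/9}), ProductSet(Integers, Naturals0))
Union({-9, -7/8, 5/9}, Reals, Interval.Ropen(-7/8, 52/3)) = Interval(-oo, oo)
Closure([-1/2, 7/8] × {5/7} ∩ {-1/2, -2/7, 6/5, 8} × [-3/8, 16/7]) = {-1/2, -2/7} × {5/7}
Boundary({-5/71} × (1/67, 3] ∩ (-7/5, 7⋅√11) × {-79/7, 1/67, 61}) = ∅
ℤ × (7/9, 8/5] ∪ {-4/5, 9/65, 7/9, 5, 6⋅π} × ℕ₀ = (ℤ × (7/9, 8/5]) ∪ ({-4/5, 9/65, 7/9, 5, 6⋅π} × ℕ₀)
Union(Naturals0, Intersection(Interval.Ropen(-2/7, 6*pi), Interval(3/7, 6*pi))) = Union(Interval.Ropen(3/7, 6*pi), Naturals0)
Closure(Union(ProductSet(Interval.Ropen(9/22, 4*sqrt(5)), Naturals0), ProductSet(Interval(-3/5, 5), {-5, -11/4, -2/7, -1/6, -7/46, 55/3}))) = Union(ProductSet(Interval(-3/5, 5), {-5, -11/4, -2/7, -1/6, -7/46, 55/3}), ProductSet(Interval(9/22, 4*sqrt(5)), Naturals0))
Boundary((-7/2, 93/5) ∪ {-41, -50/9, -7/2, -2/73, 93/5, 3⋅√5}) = {-41, -50/9, -7/2, 93/5}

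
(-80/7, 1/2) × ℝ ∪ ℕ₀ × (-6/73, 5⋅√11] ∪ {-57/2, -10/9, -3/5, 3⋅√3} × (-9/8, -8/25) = ((-80/7, 1/2) × ℝ) ∪ (ℕ₀ × (-6/73, 5⋅√11]) ∪ ({-57/2, -10/9, -3/5, 3⋅√3} × (-9/8, -8/25))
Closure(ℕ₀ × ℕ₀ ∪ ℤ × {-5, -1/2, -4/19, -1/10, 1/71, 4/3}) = (ℕ₀ × ℕ₀) ∪ (ℤ × {-5, -1/2, -4/19, -1/10, 1/71, 4/3})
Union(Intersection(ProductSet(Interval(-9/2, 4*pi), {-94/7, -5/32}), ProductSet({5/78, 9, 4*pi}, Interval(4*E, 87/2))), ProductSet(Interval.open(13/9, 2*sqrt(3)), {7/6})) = ProductSet(Interval.open(13/9, 2*sqrt(3)), {7/6})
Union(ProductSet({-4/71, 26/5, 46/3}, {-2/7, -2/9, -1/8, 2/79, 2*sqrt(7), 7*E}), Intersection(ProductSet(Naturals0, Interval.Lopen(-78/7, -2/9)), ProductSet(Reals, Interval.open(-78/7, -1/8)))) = Union(ProductSet({-4/71, 26/5, 46/3}, {-2/7, -2/9, -1/8, 2/79, 2*sqrt(7), 7*E}), ProductSet(Naturals0, Interval.Lopen(-78/7, -2/9)))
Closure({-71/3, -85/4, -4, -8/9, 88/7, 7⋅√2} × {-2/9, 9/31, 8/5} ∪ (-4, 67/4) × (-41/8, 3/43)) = ({-4, 67/4} × [-41/8, 3/43]) ∪ ([-4, 67/4] × {-41/8, 3/43}) ∪ ((-4, 67/4) × (-41/8, 3/43)) ∪ ({-71/3, -85/4, -4, -8/9, 88/7, 7⋅√2} × {-2/9, 9/31, 8/5})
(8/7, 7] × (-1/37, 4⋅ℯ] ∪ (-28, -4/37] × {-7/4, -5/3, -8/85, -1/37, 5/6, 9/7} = ((-28, -4/37] × {-7/4, -5/3, -8/85, -1/37, 5/6, 9/7}) ∪ ((8/7, 7] × (-1/37, 4⋅ℯ])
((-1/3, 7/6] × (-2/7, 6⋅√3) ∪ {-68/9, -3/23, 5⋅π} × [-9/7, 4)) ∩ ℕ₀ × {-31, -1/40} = {0, 1} × {-1/40}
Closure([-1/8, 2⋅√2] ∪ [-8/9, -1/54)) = [-8/9, 2⋅√2]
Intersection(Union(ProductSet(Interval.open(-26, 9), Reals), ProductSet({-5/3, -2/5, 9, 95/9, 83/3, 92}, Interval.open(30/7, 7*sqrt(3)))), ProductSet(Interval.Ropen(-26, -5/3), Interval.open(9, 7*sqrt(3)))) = ProductSet(Interval.open(-26, -5/3), Interval.open(9, 7*sqrt(3)))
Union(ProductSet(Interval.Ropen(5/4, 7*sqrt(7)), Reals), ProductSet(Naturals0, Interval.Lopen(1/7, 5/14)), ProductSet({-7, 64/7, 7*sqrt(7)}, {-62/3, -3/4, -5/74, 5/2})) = Union(ProductSet({-7, 64/7, 7*sqrt(7)}, {-62/3, -3/4, -5/74, 5/2}), ProductSet(Interval.Ropen(5/4, 7*sqrt(7)), Reals), ProductSet(Naturals0, Interval.Lopen(1/7, 5/14)))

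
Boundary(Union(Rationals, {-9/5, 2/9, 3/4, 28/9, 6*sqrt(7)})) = Reals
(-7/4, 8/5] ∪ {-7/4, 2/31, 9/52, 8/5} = [-7/4, 8/5]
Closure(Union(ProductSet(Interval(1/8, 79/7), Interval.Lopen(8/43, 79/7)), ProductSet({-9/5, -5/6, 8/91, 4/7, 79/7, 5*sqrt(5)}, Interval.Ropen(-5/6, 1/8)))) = Union(ProductSet({-9/5, -5/6, 8/91, 4/7, 79/7, 5*sqrt(5)}, Interval(-5/6, 1/8)), ProductSet(Interval(1/8, 79/7), Interval(8/43, 79/7)))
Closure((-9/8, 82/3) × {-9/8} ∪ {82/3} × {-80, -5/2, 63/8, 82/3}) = ({82/3} × {-80, -5/2, 63/8, 82/3}) ∪ ([-9/8, 82/3] × {-9/8})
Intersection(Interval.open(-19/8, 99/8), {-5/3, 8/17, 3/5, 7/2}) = {-5/3, 8/17, 3/5, 7/2}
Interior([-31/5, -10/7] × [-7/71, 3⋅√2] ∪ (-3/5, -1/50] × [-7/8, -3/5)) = ((-3/5, -1/50) × (-7/8, -3/5)) ∪ ((-31/5, -10/7) × (-7/71, 3⋅√2))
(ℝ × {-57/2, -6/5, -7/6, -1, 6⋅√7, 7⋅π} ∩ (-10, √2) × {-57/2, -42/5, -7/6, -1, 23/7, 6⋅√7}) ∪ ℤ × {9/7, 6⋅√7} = (ℤ × {9/7, 6⋅√7}) ∪ ((-10, √2) × {-57/2, -7/6, -1, 6⋅√7})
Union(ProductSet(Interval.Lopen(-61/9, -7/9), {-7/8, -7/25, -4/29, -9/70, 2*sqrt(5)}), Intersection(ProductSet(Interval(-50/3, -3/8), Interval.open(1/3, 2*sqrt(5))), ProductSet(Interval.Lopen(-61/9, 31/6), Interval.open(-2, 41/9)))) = Union(ProductSet(Interval.Lopen(-61/9, -7/9), {-7/8, -7/25, -4/29, -9/70, 2*sqrt(5)}), ProductSet(Interval.Lopen(-61/9, -3/8), Interval.open(1/3, 2*sqrt(5))))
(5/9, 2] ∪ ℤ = ℤ ∪ (5/9, 2]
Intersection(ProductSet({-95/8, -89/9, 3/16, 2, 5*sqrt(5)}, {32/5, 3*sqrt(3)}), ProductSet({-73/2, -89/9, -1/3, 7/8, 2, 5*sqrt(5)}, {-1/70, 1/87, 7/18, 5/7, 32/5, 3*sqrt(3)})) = ProductSet({-89/9, 2, 5*sqrt(5)}, {32/5, 3*sqrt(3)})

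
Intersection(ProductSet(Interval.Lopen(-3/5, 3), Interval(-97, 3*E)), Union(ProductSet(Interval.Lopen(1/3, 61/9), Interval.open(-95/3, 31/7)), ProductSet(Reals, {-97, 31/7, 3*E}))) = Union(ProductSet(Interval.Lopen(-3/5, 3), {-97, 31/7, 3*E}), ProductSet(Interval.Lopen(1/3, 3), Interval.open(-95/3, 31/7)))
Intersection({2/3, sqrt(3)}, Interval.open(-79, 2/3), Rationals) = EmptySet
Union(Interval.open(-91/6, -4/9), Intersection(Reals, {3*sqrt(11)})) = Union({3*sqrt(11)}, Interval.open(-91/6, -4/9))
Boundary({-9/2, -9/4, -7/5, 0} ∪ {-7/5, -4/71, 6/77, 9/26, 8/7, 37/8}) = {-9/2, -9/4, -7/5, -4/71, 0, 6/77, 9/26, 8/7, 37/8}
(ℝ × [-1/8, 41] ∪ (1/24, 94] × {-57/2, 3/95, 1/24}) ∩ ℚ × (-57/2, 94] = ℚ × [-1/8, 41]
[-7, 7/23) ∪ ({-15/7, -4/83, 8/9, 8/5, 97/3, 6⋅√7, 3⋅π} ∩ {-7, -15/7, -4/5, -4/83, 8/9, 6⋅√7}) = [-7, 7/23) ∪ {8/9, 6⋅√7}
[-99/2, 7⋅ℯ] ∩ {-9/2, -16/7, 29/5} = {-9/2, -16/7, 29/5}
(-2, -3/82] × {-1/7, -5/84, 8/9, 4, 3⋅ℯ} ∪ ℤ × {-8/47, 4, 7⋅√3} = (ℤ × {-8/47, 4, 7⋅√3}) ∪ ((-2, -3/82] × {-1/7, -5/84, 8/9, 4, 3⋅ℯ})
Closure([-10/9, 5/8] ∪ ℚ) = ℚ ∪ (-∞, ∞)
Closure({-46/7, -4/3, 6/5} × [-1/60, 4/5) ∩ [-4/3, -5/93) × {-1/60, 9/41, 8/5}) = {-4/3} × {-1/60, 9/41}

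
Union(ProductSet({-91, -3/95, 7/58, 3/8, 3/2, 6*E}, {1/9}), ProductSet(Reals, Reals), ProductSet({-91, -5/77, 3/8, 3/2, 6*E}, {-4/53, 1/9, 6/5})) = ProductSet(Reals, Reals)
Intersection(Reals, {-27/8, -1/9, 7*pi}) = {-27/8, -1/9, 7*pi}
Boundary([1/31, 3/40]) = {1/31, 3/40}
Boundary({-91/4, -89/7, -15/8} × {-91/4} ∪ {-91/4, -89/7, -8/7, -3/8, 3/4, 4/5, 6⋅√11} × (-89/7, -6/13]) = ({-91/4, -89/7, -15/8} × {-91/4}) ∪ ({-91/4, -89/7, -8/7, -3/8, 3/4, 4/5, 6⋅√11} × [-89/7, -6/13])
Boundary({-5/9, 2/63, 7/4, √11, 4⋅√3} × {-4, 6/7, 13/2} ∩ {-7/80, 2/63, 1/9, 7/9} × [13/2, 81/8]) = {2/63} × {13/2}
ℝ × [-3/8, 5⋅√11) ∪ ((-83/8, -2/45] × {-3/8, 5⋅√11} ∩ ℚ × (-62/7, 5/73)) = ℝ × [-3/8, 5⋅√11)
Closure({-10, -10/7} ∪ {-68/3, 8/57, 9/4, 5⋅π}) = {-68/3, -10, -10/7, 8/57, 9/4, 5⋅π}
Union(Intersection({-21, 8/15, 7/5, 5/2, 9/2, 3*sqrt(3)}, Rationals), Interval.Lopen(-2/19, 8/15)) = Union({-21, 7/5, 5/2, 9/2}, Interval.Lopen(-2/19, 8/15))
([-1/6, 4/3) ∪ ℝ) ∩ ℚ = ℚ ∩ (-∞, ∞)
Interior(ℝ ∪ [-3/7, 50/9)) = (-∞, ∞)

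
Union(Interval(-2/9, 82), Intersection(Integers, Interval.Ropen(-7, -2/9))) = Union(Interval(-2/9, 82), Range(-7, 0, 1))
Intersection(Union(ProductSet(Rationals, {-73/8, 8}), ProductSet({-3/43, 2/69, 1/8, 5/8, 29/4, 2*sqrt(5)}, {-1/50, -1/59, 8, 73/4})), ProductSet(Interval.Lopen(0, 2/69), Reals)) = Union(ProductSet({2/69}, {-1/50, -1/59, 8, 73/4}), ProductSet(Intersection(Interval.Lopen(0, 2/69), Rationals), {-73/8, 8}))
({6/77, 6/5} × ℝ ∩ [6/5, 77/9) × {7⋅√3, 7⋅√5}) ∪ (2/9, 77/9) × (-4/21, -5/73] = ((2/9, 77/9) × (-4/21, -5/73]) ∪ ({6/5} × {7⋅√3, 7⋅√5})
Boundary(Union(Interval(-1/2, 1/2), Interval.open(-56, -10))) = {-56, -10, -1/2, 1/2}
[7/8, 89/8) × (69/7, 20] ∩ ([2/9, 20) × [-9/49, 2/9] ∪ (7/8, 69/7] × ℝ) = (7/8, 69/7] × (69/7, 20]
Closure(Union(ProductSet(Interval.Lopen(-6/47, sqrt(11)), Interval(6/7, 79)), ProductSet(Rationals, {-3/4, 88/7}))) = Union(ProductSet(Interval(-6/47, sqrt(11)), Interval(6/7, 79)), ProductSet(Reals, {-3/4}), ProductSet(Union(Interval(-oo, -6/47), Interval(sqrt(11), oo), Rationals), {-3/4, 88/7}))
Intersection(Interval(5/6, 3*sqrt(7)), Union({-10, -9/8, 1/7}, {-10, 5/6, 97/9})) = {5/6}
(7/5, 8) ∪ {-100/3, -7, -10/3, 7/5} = {-100/3, -7, -10/3} ∪ [7/5, 8)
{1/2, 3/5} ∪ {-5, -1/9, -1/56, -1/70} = {-5, -1/9, -1/56, -1/70, 1/2, 3/5}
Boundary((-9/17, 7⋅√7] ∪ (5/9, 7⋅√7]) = {-9/17, 7⋅√7}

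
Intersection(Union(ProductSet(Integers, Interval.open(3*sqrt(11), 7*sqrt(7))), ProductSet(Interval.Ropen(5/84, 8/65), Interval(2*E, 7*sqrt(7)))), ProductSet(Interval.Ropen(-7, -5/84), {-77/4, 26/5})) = EmptySet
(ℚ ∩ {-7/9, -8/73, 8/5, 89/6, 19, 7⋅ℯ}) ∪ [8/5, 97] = {-7/9, -8/73} ∪ [8/5, 97]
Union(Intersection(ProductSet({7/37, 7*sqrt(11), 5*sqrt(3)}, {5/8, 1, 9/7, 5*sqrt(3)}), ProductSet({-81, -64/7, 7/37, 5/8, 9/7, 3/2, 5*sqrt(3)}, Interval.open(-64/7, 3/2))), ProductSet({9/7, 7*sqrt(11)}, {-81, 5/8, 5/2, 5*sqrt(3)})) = Union(ProductSet({7/37, 5*sqrt(3)}, {5/8, 1, 9/7}), ProductSet({9/7, 7*sqrt(11)}, {-81, 5/8, 5/2, 5*sqrt(3)}))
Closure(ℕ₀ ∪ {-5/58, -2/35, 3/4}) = {-5/58, -2/35, 3/4} ∪ ℕ₀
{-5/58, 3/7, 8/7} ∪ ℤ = ℤ ∪ {-5/58, 3/7, 8/7}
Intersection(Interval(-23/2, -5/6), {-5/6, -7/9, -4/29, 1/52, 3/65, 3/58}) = {-5/6}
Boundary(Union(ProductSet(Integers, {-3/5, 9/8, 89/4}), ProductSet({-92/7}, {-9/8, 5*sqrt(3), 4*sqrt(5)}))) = Union(ProductSet({-92/7}, {-9/8, 5*sqrt(3), 4*sqrt(5)}), ProductSet(Integers, {-3/5, 9/8, 89/4}))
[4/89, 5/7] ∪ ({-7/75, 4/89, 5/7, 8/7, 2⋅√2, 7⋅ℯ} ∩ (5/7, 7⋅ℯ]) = [4/89, 5/7] ∪ {8/7, 2⋅√2, 7⋅ℯ}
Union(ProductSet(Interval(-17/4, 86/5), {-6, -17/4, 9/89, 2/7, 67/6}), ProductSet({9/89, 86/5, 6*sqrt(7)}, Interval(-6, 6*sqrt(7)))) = Union(ProductSet({9/89, 86/5, 6*sqrt(7)}, Interval(-6, 6*sqrt(7))), ProductSet(Interval(-17/4, 86/5), {-6, -17/4, 9/89, 2/7, 67/6}))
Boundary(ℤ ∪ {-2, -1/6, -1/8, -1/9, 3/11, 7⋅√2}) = ℤ ∪ {-1/6, -1/8, -1/9, 3/11, 7⋅√2}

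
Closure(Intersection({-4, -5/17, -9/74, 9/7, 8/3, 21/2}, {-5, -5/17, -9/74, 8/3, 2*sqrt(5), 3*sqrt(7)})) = {-5/17, -9/74, 8/3}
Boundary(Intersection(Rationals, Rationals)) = Reals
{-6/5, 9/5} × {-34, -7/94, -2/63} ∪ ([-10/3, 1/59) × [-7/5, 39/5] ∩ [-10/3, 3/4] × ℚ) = ({-6/5, 9/5} × {-34, -7/94, -2/63}) ∪ ([-10/3, 1/59) × (ℚ ∩ [-7/5, 39/5]))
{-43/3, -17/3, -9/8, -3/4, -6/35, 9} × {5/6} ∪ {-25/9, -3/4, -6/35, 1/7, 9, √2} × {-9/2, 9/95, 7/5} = ({-43/3, -17/3, -9/8, -3/4, -6/35, 9} × {5/6}) ∪ ({-25/9, -3/4, -6/35, 1/7, 9, √2} × {-9/2, 9/95, 7/5})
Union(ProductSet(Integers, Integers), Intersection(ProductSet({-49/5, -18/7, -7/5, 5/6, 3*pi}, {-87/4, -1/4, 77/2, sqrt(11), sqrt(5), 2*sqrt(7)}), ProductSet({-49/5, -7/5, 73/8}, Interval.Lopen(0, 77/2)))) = Union(ProductSet({-49/5, -7/5}, {77/2, sqrt(11), sqrt(5), 2*sqrt(7)}), ProductSet(Integers, Integers))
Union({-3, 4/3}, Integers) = Union({4/3}, Integers)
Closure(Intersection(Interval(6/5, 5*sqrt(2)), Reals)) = Interval(6/5, 5*sqrt(2))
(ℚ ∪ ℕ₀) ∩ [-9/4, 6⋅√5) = ℚ ∩ [-9/4, 6⋅√5)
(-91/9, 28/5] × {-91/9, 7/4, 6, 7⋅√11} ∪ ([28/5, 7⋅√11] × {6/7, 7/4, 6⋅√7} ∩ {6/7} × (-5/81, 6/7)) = (-91/9, 28/5] × {-91/9, 7/4, 6, 7⋅√11}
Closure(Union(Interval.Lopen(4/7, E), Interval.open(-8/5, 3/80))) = Union(Interval(-8/5, 3/80), Interval(4/7, E))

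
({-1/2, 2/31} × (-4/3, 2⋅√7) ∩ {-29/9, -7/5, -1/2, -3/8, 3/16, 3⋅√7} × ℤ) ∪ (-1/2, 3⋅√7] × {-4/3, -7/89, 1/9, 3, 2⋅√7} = ({-1/2} × {-1, 0, …, 5}) ∪ ((-1/2, 3⋅√7] × {-4/3, -7/89, 1/9, 3, 2⋅√7})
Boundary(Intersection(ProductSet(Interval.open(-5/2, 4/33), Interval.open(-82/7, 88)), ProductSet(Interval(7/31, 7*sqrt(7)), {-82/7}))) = EmptySet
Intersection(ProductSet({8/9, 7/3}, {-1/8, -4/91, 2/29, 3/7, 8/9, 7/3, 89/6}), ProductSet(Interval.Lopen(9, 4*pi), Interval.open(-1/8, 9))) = EmptySet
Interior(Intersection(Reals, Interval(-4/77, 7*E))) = Interval.open(-4/77, 7*E)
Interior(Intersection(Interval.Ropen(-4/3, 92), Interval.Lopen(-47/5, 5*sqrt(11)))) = Interval.open(-4/3, 5*sqrt(11))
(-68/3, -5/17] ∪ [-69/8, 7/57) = (-68/3, 7/57)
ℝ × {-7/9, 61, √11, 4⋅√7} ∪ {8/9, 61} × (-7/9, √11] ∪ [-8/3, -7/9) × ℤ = ([-8/3, -7/9) × ℤ) ∪ ({8/9, 61} × (-7/9, √11]) ∪ (ℝ × {-7/9, 61, √11, 4⋅√7})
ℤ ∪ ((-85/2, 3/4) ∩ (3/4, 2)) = ℤ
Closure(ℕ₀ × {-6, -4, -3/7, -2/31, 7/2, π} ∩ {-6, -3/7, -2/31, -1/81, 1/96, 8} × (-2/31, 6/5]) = ∅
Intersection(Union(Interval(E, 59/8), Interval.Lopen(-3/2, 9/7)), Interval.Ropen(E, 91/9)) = Interval(E, 59/8)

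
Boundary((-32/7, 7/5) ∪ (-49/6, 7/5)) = {-49/6, 7/5}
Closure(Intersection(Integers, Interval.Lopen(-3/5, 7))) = Range(0, 8, 1)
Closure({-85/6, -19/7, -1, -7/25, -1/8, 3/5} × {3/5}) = {-85/6, -19/7, -1, -7/25, -1/8, 3/5} × {3/5}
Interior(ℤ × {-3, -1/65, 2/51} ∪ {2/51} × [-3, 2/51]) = ∅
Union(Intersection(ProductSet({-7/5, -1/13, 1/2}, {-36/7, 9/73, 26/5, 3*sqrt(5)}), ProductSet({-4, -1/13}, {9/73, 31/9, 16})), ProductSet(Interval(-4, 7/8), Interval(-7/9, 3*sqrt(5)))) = ProductSet(Interval(-4, 7/8), Interval(-7/9, 3*sqrt(5)))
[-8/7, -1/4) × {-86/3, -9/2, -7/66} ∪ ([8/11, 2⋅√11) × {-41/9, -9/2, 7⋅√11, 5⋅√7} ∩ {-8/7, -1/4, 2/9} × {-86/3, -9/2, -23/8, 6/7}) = [-8/7, -1/4) × {-86/3, -9/2, -7/66}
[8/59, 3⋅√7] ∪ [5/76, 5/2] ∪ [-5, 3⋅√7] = [-5, 3⋅√7]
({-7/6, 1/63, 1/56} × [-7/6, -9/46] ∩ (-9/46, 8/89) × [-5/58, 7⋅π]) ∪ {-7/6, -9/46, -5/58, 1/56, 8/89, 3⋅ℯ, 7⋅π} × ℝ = {-7/6, -9/46, -5/58, 1/56, 8/89, 3⋅ℯ, 7⋅π} × ℝ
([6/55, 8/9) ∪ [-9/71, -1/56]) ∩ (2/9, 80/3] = (2/9, 8/9)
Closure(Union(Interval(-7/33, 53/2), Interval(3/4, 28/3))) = Interval(-7/33, 53/2)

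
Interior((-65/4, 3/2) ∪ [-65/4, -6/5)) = (-65/4, 3/2)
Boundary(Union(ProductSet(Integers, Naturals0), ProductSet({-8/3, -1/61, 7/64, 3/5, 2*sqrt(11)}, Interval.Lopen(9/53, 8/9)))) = Union(ProductSet({-8/3, -1/61, 7/64, 3/5, 2*sqrt(11)}, Interval(9/53, 8/9)), ProductSet(Integers, Naturals0))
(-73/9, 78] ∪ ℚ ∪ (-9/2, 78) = ℚ ∪ [-73/9, 78]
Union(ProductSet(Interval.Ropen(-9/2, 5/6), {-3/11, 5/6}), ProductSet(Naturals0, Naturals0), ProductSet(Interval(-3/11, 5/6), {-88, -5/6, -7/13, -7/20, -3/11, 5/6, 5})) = Union(ProductSet(Interval.Ropen(-9/2, 5/6), {-3/11, 5/6}), ProductSet(Interval(-3/11, 5/6), {-88, -5/6, -7/13, -7/20, -3/11, 5/6, 5}), ProductSet(Naturals0, Naturals0))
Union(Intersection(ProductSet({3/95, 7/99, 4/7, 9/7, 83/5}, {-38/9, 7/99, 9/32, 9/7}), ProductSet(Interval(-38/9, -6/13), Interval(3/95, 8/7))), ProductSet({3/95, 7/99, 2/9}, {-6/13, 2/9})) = ProductSet({3/95, 7/99, 2/9}, {-6/13, 2/9})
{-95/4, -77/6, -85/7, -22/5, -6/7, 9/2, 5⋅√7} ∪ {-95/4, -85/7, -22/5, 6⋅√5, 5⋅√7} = {-95/4, -77/6, -85/7, -22/5, -6/7, 9/2, 6⋅√5, 5⋅√7}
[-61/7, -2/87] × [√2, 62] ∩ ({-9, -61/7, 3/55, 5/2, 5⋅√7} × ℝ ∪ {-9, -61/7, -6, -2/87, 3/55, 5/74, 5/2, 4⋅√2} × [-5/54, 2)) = ({-61/7} × [√2, 62]) ∪ ({-61/7, -6, -2/87} × [√2, 2))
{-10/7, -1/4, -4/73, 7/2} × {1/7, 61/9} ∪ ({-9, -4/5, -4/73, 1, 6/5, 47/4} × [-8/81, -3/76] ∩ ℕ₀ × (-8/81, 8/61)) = ({1} × (-8/81, -3/76]) ∪ ({-10/7, -1/4, -4/73, 7/2} × {1/7, 61/9})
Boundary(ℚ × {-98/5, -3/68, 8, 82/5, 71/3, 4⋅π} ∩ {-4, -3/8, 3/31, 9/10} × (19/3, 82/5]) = {-4, -3/8, 3/31, 9/10} × {8, 82/5, 4⋅π}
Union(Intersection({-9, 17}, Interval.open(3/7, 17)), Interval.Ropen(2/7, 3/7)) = Interval.Ropen(2/7, 3/7)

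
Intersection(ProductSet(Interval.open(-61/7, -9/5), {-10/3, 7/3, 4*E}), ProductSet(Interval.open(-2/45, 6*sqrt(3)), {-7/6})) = EmptySet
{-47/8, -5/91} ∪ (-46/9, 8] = {-47/8} ∪ (-46/9, 8]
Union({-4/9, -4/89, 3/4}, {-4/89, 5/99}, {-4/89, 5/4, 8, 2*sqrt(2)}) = {-4/9, -4/89, 5/99, 3/4, 5/4, 8, 2*sqrt(2)}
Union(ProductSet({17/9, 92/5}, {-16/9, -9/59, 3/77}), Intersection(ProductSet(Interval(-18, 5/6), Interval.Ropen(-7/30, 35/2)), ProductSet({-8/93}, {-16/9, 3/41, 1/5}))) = Union(ProductSet({-8/93}, {3/41, 1/5}), ProductSet({17/9, 92/5}, {-16/9, -9/59, 3/77}))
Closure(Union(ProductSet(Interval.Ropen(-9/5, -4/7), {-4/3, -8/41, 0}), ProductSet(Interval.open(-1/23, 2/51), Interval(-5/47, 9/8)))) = Union(ProductSet(Interval(-9/5, -4/7), {-4/3, -8/41, 0}), ProductSet(Interval(-1/23, 2/51), Interval(-5/47, 9/8)))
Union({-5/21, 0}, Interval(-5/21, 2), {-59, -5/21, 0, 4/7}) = Union({-59}, Interval(-5/21, 2))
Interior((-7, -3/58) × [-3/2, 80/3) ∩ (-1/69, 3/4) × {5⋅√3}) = ∅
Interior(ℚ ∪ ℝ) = ℝ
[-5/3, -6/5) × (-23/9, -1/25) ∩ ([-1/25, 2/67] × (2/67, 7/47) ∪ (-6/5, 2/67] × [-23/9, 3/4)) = ∅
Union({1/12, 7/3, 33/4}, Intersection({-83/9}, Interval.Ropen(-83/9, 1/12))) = {-83/9, 1/12, 7/3, 33/4}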